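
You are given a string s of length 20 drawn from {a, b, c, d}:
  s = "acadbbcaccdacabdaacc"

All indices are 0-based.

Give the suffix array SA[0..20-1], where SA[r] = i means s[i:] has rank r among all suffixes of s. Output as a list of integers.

sorted suffixes:
  #0 SA[0]=16  'aacc'
  #1 SA[1]=13  'abdaacc'
  #2 SA[2]=11  'acabdaacc'
  #3 SA[3]=0  'acadbbcaccdacabdaacc'
  #4 SA[4]=17  'acc'
  #5 SA[5]=7  'accdacabdaacc'
  #6 SA[6]=2  'adbbcaccdacabdaacc'
  #7 SA[7]=4  'bbcaccdacabdaacc'
  #8 SA[8]=5  'bcaccdacabdaacc'
  #9 SA[9]=14  'bdaacc'
  #10 SA[10]=19  'c'
  #11 SA[11]=12  'cabdaacc'
  #12 SA[12]=6  'caccdacabdaacc'
  #13 SA[13]=1  'cadbbcaccdacabdaacc'
  #14 SA[14]=18  'cc'
  #15 SA[15]=8  'ccdacabdaacc'
  #16 SA[16]=9  'cdacabdaacc'
  #17 SA[17]=15  'daacc'
  #18 SA[18]=10  'dacabdaacc'
  #19 SA[19]=3  'dbbcaccdacabdaacc'

[16, 13, 11, 0, 17, 7, 2, 4, 5, 14, 19, 12, 6, 1, 18, 8, 9, 15, 10, 3]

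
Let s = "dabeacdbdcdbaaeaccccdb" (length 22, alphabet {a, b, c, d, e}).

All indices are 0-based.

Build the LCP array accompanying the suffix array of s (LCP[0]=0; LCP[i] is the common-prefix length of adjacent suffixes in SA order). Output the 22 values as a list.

rank→(start, suffix):
  0 → (12, 'aaeaccccdb')
  1 → (1, 'abeacdbdcdbaaeaccccdb')
  2 → (15, 'accccdb')
  3 → (4, 'acdbdcdbaaeaccccdb')
  4 → (13, 'aeaccccdb')
  5 → (21, 'b')
  6 → (11, 'baaeaccccdb')
  7 → (7, 'bdcdbaaeaccccdb')
  8 → (2, 'beacdbdcdbaaeaccccdb')
  9 → (16, 'ccccdb')
  10 → (17, 'cccdb')
  11 → (18, 'ccdb')
  12 → (19, 'cdb')
  13 → (9, 'cdbaaeaccccdb')
  14 → (5, 'cdbdcdbaaeaccccdb')
  15 → (0, 'dabeacdbdcdbaaeaccccdb')
  16 → (20, 'db')
  17 → (10, 'dbaaeaccccdb')
  18 → (6, 'dbdcdbaaeaccccdb')
  19 → (8, 'dcdbaaeaccccdb')
  20 → (14, 'eaccccdb')
  21 → (3, 'eacdbdcdbaaeaccccdb')

SA = [12, 1, 15, 4, 13, 21, 11, 7, 2, 16, 17, 18, 19, 9, 5, 0, 20, 10, 6, 8, 14, 3]
rank  pair      lcp
   1  s[12:],s[1:]  1  'a'
   2  s[1:],s[15:]  1  'a'
   3  s[15:],s[4:]  2  'ac'
   4  s[4:],s[13:]  1  'a'
   5  s[13:],s[21:]  0  ''
   6  s[21:],s[11:]  1  'b'
   7  s[11:],s[7:]  1  'b'
   8  s[7:],s[2:]  1  'b'
   9  s[2:],s[16:]  0  ''
  10  s[16:],s[17:]  3  'ccc'
  11  s[17:],s[18:]  2  'cc'
  12  s[18:],s[19:]  1  'c'
  13  s[19:],s[9:]  3  'cdb'
  14  s[9:],s[5:]  3  'cdb'
  15  s[5:],s[0:]  0  ''
  16  s[0:],s[20:]  1  'd'
  17  s[20:],s[10:]  2  'db'
  18  s[10:],s[6:]  2  'db'
  19  s[6:],s[8:]  1  'd'
  20  s[8:],s[14:]  0  ''
  21  s[14:],s[3:]  3  'eac'

[0, 1, 1, 2, 1, 0, 1, 1, 1, 0, 3, 2, 1, 3, 3, 0, 1, 2, 2, 1, 0, 3]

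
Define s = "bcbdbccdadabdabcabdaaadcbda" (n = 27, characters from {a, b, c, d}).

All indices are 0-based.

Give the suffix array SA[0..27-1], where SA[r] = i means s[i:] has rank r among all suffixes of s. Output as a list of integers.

[26, 19, 20, 13, 16, 10, 8, 21, 14, 0, 4, 24, 17, 11, 2, 15, 23, 1, 5, 6, 25, 18, 12, 9, 7, 3, 22]

sorted suffixes:
  #0 SA[0]=26  'a'
  #1 SA[1]=19  'aaadcbda'
  #2 SA[2]=20  'aadcbda'
  #3 SA[3]=13  'abcabdaaadcbda'
  #4 SA[4]=16  'abdaaadcbda'
  #5 SA[5]=10  'abdabcabdaaadcbda'
  #6 SA[6]=8  'adabdabcabdaaadcbda'
  #7 SA[7]=21  'adcbda'
  #8 SA[8]=14  'bcabdaaadcbda'
  #9 SA[9]=0  'bcbdbccdadabdabcabdaaadcbda'
  #10 SA[10]=4  'bccdadabdabcabdaaadcbda'
  #11 SA[11]=24  'bda'
  #12 SA[12]=17  'bdaaadcbda'
  #13 SA[13]=11  'bdabcabdaaadcbda'
  #14 SA[14]=2  'bdbccdadabdabcabdaaadcbda'
  #15 SA[15]=15  'cabdaaadcbda'
  #16 SA[16]=23  'cbda'
  #17 SA[17]=1  'cbdbccdadabdabcabdaaadcbda'
  #18 SA[18]=5  'ccdadabdabcabdaaadcbda'
  #19 SA[19]=6  'cdadabdabcabdaaadcbda'
  #20 SA[20]=25  'da'
  #21 SA[21]=18  'daaadcbda'
  #22 SA[22]=12  'dabcabdaaadcbda'
  #23 SA[23]=9  'dabdabcabdaaadcbda'
  #24 SA[24]=7  'dadabdabcabdaaadcbda'
  #25 SA[25]=3  'dbccdadabdabcabdaaadcbda'
  #26 SA[26]=22  'dcbda'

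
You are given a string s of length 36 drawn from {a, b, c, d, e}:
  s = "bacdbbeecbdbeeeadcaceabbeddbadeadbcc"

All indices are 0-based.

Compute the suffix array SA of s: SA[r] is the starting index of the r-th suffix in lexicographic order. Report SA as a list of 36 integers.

[21, 1, 18, 31, 15, 28, 0, 27, 22, 4, 33, 9, 23, 5, 11, 35, 17, 8, 34, 2, 19, 26, 3, 32, 10, 16, 25, 29, 20, 30, 14, 7, 24, 13, 6, 12]

sorted suffixes:
  #0 SA[0]=21  'abbeddbadeadbcc'
  #1 SA[1]=1  'acdbbeecbdbeeeadcaceabbeddbadeadbcc'
  #2 SA[2]=18  'aceabbeddbadeadbcc'
  #3 SA[3]=31  'adbcc'
  #4 SA[4]=15  'adcaceabbeddbadeadbcc'
  #5 SA[5]=28  'adeadbcc'
  #6 SA[6]=0  'bacdbbeecbdbeeeadcaceabbeddbadeadbcc'
  #7 SA[7]=27  'badeadbcc'
  #8 SA[8]=22  'bbeddbadeadbcc'
  #9 SA[9]=4  'bbeecbdbeeeadcaceabbeddbadeadbcc'
  #10 SA[10]=33  'bcc'
  #11 SA[11]=9  'bdbeeeadcaceabbeddbadeadbcc'
  #12 SA[12]=23  'beddbadeadbcc'
  #13 SA[13]=5  'beecbdbeeeadcaceabbeddbadeadbcc'
  #14 SA[14]=11  'beeeadcaceabbeddbadeadbcc'
  #15 SA[15]=35  'c'
  #16 SA[16]=17  'caceabbeddbadeadbcc'
  #17 SA[17]=8  'cbdbeeeadcaceabbeddbadeadbcc'
  #18 SA[18]=34  'cc'
  #19 SA[19]=2  'cdbbeecbdbeeeadcaceabbeddbadeadbcc'
  #20 SA[20]=19  'ceabbeddbadeadbcc'
  #21 SA[21]=26  'dbadeadbcc'
  #22 SA[22]=3  'dbbeecbdbeeeadcaceabbeddbadeadbcc'
  #23 SA[23]=32  'dbcc'
  #24 SA[24]=10  'dbeeeadcaceabbeddbadeadbcc'
  #25 SA[25]=16  'dcaceabbeddbadeadbcc'
  #26 SA[26]=25  'ddbadeadbcc'
  #27 SA[27]=29  'deadbcc'
  #28 SA[28]=20  'eabbeddbadeadbcc'
  #29 SA[29]=30  'eadbcc'
  #30 SA[30]=14  'eadcaceabbeddbadeadbcc'
  #31 SA[31]=7  'ecbdbeeeadcaceabbeddbadeadbcc'
  #32 SA[32]=24  'eddbadeadbcc'
  #33 SA[33]=13  'eeadcaceabbeddbadeadbcc'
  #34 SA[34]=6  'eecbdbeeeadcaceabbeddbadeadbcc'
  #35 SA[35]=12  'eeeadcaceabbeddbadeadbcc'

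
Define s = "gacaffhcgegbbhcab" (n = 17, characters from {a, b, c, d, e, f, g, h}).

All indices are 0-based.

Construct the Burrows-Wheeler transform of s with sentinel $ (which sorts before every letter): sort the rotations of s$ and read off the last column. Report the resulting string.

bcgcagbhahgaf$ecbf

rank  rotation            last
    0  $gacaffhcgegbbhcab  b
    1  ab$gacaffhcgegbbhc  c
    2  acaffhcgegbbhcab$g  g
    3  affhcgegbbhcab$gac  c
    4  b$gacaffhcgegbbhca  a
    5  bbhcab$gacaffhcgeg  g
    6  bhcab$gacaffhcgegb  b
    7  cab$gacaffhcgegbbh  h
    8  caffhcgegbbhcab$ga  a
    9  cgegbbhcab$gacaffh  h
   10  egbbhcab$gacaffhcg  g
   11  ffhcgegbbhcab$gaca  a
   12  fhcgegbbhcab$gacaf  f
   13  gacaffhcgegbbhcab$  $
   14  gbbhcab$gacaffhcge  e
   15  gegbbhcab$gacaffhc  c
   16  hcab$gacaffhcgegbb  b
   17  hcgegbbhcab$gacaff  f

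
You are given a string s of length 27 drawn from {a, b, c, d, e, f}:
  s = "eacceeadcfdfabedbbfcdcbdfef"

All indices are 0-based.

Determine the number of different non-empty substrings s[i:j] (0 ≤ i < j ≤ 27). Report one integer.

354

sorted suffixes:
  #0 SA[0]=12  'abedbbfcdcbdfef'
  #1 SA[1]=1  'acceeadcfdfabedbbfcdcbdfef'
  #2 SA[2]=6  'adcfdfabedbbfcdcbdfef'
  #3 SA[3]=16  'bbfcdcbdfef'
  #4 SA[4]=22  'bdfef'
  #5 SA[5]=13  'bedbbfcdcbdfef'
  #6 SA[6]=17  'bfcdcbdfef'
  #7 SA[7]=21  'cbdfef'
  #8 SA[8]=2  'cceeadcfdfabedbbfcdcbdfef'
  #9 SA[9]=19  'cdcbdfef'
  #10 SA[10]=3  'ceeadcfdfabedbbfcdcbdfef'
  #11 SA[11]=8  'cfdfabedbbfcdcbdfef'
  #12 SA[12]=15  'dbbfcdcbdfef'
  #13 SA[13]=20  'dcbdfef'
  #14 SA[14]=7  'dcfdfabedbbfcdcbdfef'
  #15 SA[15]=10  'dfabedbbfcdcbdfef'
  #16 SA[16]=23  'dfef'
  #17 SA[17]=0  'eacceeadcfdfabedbbfcdcbdfef'
  #18 SA[18]=5  'eadcfdfabedbbfcdcbdfef'
  #19 SA[19]=14  'edbbfcdcbdfef'
  #20 SA[20]=4  'eeadcfdfabedbbfcdcbdfef'
  #21 SA[21]=25  'ef'
  #22 SA[22]=26  'f'
  #23 SA[23]=11  'fabedbbfcdcbdfef'
  #24 SA[24]=18  'fcdcbdfef'
  #25 SA[25]=9  'fdfabedbbfcdcbdfef'
  #26 SA[26]=24  'fef'

SA = [12, 1, 6, 16, 22, 13, 17, 21, 2, 19, 3, 8, 15, 20, 7, 10, 23, 0, 5, 14, 4, 25, 26, 11, 18, 9, 24]
[i] adj suffixes → lcp
  [1] 12/1 → 1 ('a')
  [2] 1/6 → 1 ('a')
  [3] 6/16 → 0 ('')
  [4] 16/22 → 1 ('b')
  [5] 22/13 → 1 ('b')
  [6] 13/17 → 1 ('b')
  [7] 17/21 → 0 ('')
  [8] 21/2 → 1 ('c')
  [9] 2/19 → 1 ('c')
  [10] 19/3 → 1 ('c')
  [11] 3/8 → 1 ('c')
  [12] 8/15 → 0 ('')
  [13] 15/20 → 1 ('d')
  [14] 20/7 → 2 ('dc')
  [15] 7/10 → 1 ('d')
  [16] 10/23 → 2 ('df')
  [17] 23/0 → 0 ('')
  [18] 0/5 → 2 ('ea')
  [19] 5/14 → 1 ('e')
  [20] 14/4 → 1 ('e')
  [21] 4/25 → 1 ('e')
  [22] 25/26 → 0 ('')
  [23] 26/11 → 1 ('f')
  [24] 11/18 → 1 ('f')
  [25] 18/9 → 1 ('f')
  [26] 9/24 → 1 ('f')

n(n+1)/2 = 27·28/2 = 378
Σ LCP = 0 + 1 + 1 + 0 + 1 + 1 + 1 + 0 + 1 + 1 + 1 + 1 + 0 + 1 + 2 + 1 + 2 + 0 + 2 + 1 + 1 + 1 + 0 + 1 + 1 + 1 + 1 = 24
distinct = 378 − 24 = 354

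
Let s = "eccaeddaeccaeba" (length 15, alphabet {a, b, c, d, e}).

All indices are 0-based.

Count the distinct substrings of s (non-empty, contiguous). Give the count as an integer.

rank→(start, suffix):
  0 → (14, 'a')
  1 → (11, 'aeba')
  2 → (7, 'aeccaeba')
  3 → (3, 'aeddaeccaeba')
  4 → (13, 'ba')
  5 → (10, 'caeba')
  6 → (2, 'caeddaeccaeba')
  7 → (9, 'ccaeba')
  8 → (1, 'ccaeddaeccaeba')
  9 → (6, 'daeccaeba')
  10 → (5, 'ddaeccaeba')
  11 → (12, 'eba')
  12 → (8, 'eccaeba')
  13 → (0, 'eccaeddaeccaeba')
  14 → (4, 'eddaeccaeba')

SA = [14, 11, 7, 3, 13, 10, 2, 9, 1, 6, 5, 12, 8, 0, 4]
[i] adj suffixes → lcp
  [1] 14/11 → 1 ('a')
  [2] 11/7 → 2 ('ae')
  [3] 7/3 → 2 ('ae')
  [4] 3/13 → 0 ('')
  [5] 13/10 → 0 ('')
  [6] 10/2 → 3 ('cae')
  [7] 2/9 → 1 ('c')
  [8] 9/1 → 4 ('ccae')
  [9] 1/6 → 0 ('')
  [10] 6/5 → 1 ('d')
  [11] 5/12 → 0 ('')
  [12] 12/8 → 1 ('e')
  [13] 8/0 → 5 ('eccae')
  [14] 0/4 → 1 ('e')

n(n+1)/2 = 15·16/2 = 120
Σ LCP = 0 + 1 + 2 + 2 + 0 + 0 + 3 + 1 + 4 + 0 + 1 + 0 + 1 + 5 + 1 = 21
distinct = 120 − 21 = 99

99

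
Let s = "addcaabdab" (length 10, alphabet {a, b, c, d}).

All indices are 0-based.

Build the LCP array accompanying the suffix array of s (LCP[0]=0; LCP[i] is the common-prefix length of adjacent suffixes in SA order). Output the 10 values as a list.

rank→(start, suffix):
  0 → (4, 'aabdab')
  1 → (8, 'ab')
  2 → (5, 'abdab')
  3 → (0, 'addcaabdab')
  4 → (9, 'b')
  5 → (6, 'bdab')
  6 → (3, 'caabdab')
  7 → (7, 'dab')
  8 → (2, 'dcaabdab')
  9 → (1, 'ddcaabdab')

SA = [4, 8, 5, 0, 9, 6, 3, 7, 2, 1]
i: (SA[i-1],SA[i]) lcp shared
  1: (4,8) 1 'a'
  2: (8,5) 2 'ab'
  3: (5,0) 1 'a'
  4: (0,9) 0 ''
  5: (9,6) 1 'b'
  6: (6,3) 0 ''
  7: (3,7) 0 ''
  8: (7,2) 1 'd'
  9: (2,1) 1 'd'

[0, 1, 2, 1, 0, 1, 0, 0, 1, 1]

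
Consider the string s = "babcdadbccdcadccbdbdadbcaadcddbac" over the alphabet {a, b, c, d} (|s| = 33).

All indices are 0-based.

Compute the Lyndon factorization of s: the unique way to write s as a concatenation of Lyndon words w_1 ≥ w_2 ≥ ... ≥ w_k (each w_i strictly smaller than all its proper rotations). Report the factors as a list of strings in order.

["b", "abcdadbccdcadccbdbdadbc", "aadcddbac"]

emit factor 1: 'b' (i=0, period=1)
emit factor 2: 'abcdadbccdcadccbdbdadbc' (i=1, period=23)
emit factor 3: 'aadcddbac' (i=24, period=9)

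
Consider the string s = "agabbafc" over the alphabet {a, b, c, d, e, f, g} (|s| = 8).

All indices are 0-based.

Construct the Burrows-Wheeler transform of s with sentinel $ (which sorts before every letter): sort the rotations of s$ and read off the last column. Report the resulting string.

rank  rotation   last
    0  $agabbafc  c
    1  abbafc$ag  g
    2  afc$agabb  b
    3  agabbafc$  $
    4  bafc$agab  b
    5  bbafc$aga  a
    6  c$agabbaf  f
    7  fc$agabba  a
    8  gabbafc$a  a

cgb$bafaa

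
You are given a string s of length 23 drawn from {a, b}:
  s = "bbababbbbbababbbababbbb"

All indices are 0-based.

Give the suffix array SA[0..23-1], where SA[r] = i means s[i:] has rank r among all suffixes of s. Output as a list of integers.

[10, 16, 2, 12, 18, 4, 22, 9, 15, 1, 11, 17, 3, 21, 8, 14, 0, 20, 7, 13, 19, 6, 5]

rank→(start, suffix):
  0 → (10, 'ababbbababbbb')
  1 → (16, 'ababbbb')
  2 → (2, 'ababbbbbababbbababbbb')
  3 → (12, 'abbbababbbb')
  4 → (18, 'abbbb')
  5 → (4, 'abbbbbababbbababbbb')
  6 → (22, 'b')
  7 → (9, 'bababbbababbbb')
  8 → (15, 'bababbbb')
  9 → (1, 'bababbbbbababbbababbbb')
  10 → (11, 'babbbababbbb')
  11 → (17, 'babbbb')
  12 → (3, 'babbbbbababbbababbbb')
  13 → (21, 'bb')
  14 → (8, 'bbababbbababbbb')
  15 → (14, 'bbababbbb')
  16 → (0, 'bbababbbbbababbbababbbb')
  17 → (20, 'bbb')
  18 → (7, 'bbbababbbababbbb')
  19 → (13, 'bbbababbbb')
  20 → (19, 'bbbb')
  21 → (6, 'bbbbababbbababbbb')
  22 → (5, 'bbbbbababbbababbbb')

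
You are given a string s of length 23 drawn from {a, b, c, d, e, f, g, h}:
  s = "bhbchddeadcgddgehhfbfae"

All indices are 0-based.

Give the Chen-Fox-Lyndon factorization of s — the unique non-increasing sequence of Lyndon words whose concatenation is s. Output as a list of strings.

emit factor 1: 'bh' (i=0, period=2)
emit factor 2: 'bchdde' (i=2, period=6)
emit factor 3: 'adcgddgehhfbfae' (i=8, period=15)

["bh", "bchdde", "adcgddgehhfbfae"]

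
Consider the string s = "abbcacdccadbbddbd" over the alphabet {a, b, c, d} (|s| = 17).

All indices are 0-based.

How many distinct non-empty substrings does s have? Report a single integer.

136

rank | idx | suffix
   0 |   0 | abbcacdccadbbddbd
   1 |   4 | acdccadbbddbd
   2 |   9 | adbbddbd
   3 |   1 | bbcacdccadbbddbd
   4 |  11 | bbddbd
   5 |   2 | bcacdccadbbddbd
   6 |  15 | bd
   7 |  12 | bddbd
   8 |   3 | cacdccadbbddbd
   9 |   8 | cadbbddbd
  10 |   7 | ccadbbddbd
  11 |   5 | cdccadbbddbd
  12 |  16 | d
  13 |  10 | dbbddbd
  14 |  14 | dbd
  15 |   6 | dccadbbddbd
  16 |  13 | ddbd

SA = [0, 4, 9, 1, 11, 2, 15, 12, 3, 8, 7, 5, 16, 10, 14, 6, 13]
[i] adj suffixes → lcp
  [1] 0/4 → 1 ('a')
  [2] 4/9 → 1 ('a')
  [3] 9/1 → 0 ('')
  [4] 1/11 → 2 ('bb')
  [5] 11/2 → 1 ('b')
  [6] 2/15 → 1 ('b')
  [7] 15/12 → 2 ('bd')
  [8] 12/3 → 0 ('')
  [9] 3/8 → 2 ('ca')
  [10] 8/7 → 1 ('c')
  [11] 7/5 → 1 ('c')
  [12] 5/16 → 0 ('')
  [13] 16/10 → 1 ('d')
  [14] 10/14 → 2 ('db')
  [15] 14/6 → 1 ('d')
  [16] 6/13 → 1 ('d')

n(n+1)/2 = 17·18/2 = 153
Σ LCP = 0 + 1 + 1 + 0 + 2 + 1 + 1 + 2 + 0 + 2 + 1 + 1 + 0 + 1 + 2 + 1 + 1 = 17
distinct = 153 − 17 = 136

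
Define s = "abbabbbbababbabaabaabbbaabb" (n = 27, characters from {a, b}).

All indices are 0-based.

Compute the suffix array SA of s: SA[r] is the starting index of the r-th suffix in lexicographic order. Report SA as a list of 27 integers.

rank | idx | suffix
   0 |  15 | aabaabbbaabb
   1 |  23 | aabb
   2 |  18 | aabbbaabb
   3 |  13 | abaabaabbbaabb
   4 |  16 | abaabbbaabb
   5 |   8 | ababbabaabaabbbaabb
   6 |  24 | abb
   7 |  10 | abbabaabaabbbaabb
   8 |   0 | abbabbbbababbabaabaabbbaabb
   9 |  19 | abbbaabb
  10 |   3 | abbbbababbabaabaabbbaabb
  11 |  26 | b
  12 |  14 | baabaabbbaabb
  13 |  22 | baabb
  14 |  17 | baabbbaabb
  15 |  12 | babaabaabbbaabb
  16 |   7 | bababbabaabaabbbaabb
  17 |   9 | babbabaabaabbbaabb
  18 |   2 | babbbbababbabaabaabbbaabb
  19 |  25 | bb
  20 |  21 | bbaabb
  21 |  11 | bbabaabaabbbaabb
  22 |   6 | bbababbabaabaabbbaabb
  23 |   1 | bbabbbbababbabaabaabbbaabb
  24 |  20 | bbbaabb
  25 |   5 | bbbababbabaabaabbbaabb
  26 |   4 | bbbbababbabaabaabbbaabb

[15, 23, 18, 13, 16, 8, 24, 10, 0, 19, 3, 26, 14, 22, 17, 12, 7, 9, 2, 25, 21, 11, 6, 1, 20, 5, 4]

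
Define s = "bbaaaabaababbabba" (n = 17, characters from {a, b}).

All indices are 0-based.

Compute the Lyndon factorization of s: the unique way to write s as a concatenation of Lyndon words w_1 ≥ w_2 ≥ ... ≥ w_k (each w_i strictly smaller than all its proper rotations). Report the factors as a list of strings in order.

["b", "b", "aaaabaababbabb", "a"]

emit factor 1: 'b' (i=0, period=1)
emit factor 2: 'b' (i=1, period=1)
emit factor 3: 'aaaabaababbabb' (i=2, period=14)
emit factor 4: 'a' (i=16, period=1)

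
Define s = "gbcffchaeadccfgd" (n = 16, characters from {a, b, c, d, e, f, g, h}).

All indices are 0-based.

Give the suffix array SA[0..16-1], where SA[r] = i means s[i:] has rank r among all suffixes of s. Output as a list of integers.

rank→(start, suffix):
  0 → (9, 'adccfgd')
  1 → (7, 'aeadccfgd')
  2 → (1, 'bcffchaeadccfgd')
  3 → (11, 'ccfgd')
  4 → (2, 'cffchaeadccfgd')
  5 → (12, 'cfgd')
  6 → (5, 'chaeadccfgd')
  7 → (15, 'd')
  8 → (10, 'dccfgd')
  9 → (8, 'eadccfgd')
  10 → (4, 'fchaeadccfgd')
  11 → (3, 'ffchaeadccfgd')
  12 → (13, 'fgd')
  13 → (0, 'gbcffchaeadccfgd')
  14 → (14, 'gd')
  15 → (6, 'haeadccfgd')

[9, 7, 1, 11, 2, 12, 5, 15, 10, 8, 4, 3, 13, 0, 14, 6]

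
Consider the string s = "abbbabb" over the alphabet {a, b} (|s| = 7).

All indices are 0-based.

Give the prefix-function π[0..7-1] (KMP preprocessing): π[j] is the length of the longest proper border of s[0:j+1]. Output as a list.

π[0] = 0
j=1 s[j]='b': π[1]=0 (border '')
j=2 s[j]='b': π[2]=0 (border '')
j=3 s[j]='b': π[3]=0 (border '')
j=4 s[j]='a': π[4]=1 (border 'a')
j=5 s[j]='b': π[5]=2 (border 'ab')
j=6 s[j]='b': π[6]=3 (border 'abb')

[0, 0, 0, 0, 1, 2, 3]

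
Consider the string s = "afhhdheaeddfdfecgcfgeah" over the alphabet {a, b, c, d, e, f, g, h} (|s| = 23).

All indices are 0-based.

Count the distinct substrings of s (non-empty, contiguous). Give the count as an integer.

258

rank→(start, suffix):
  0 → (7, 'aeddfdfecgcfgeah')
  1 → (0, 'afhhdheaeddfdfecgcfgeah')
  2 → (21, 'ah')
  3 → (17, 'cfgeah')
  4 → (15, 'cgcfgeah')
  5 → (9, 'ddfdfecgcfgeah')
  6 → (10, 'dfdfecgcfgeah')
  7 → (12, 'dfecgcfgeah')
  8 → (4, 'dheaeddfdfecgcfgeah')
  9 → (6, 'eaeddfdfecgcfgeah')
  10 → (20, 'eah')
  11 → (14, 'ecgcfgeah')
  12 → (8, 'eddfdfecgcfgeah')
  13 → (11, 'fdfecgcfgeah')
  14 → (13, 'fecgcfgeah')
  15 → (18, 'fgeah')
  16 → (1, 'fhhdheaeddfdfecgcfgeah')
  17 → (16, 'gcfgeah')
  18 → (19, 'geah')
  19 → (22, 'h')
  20 → (3, 'hdheaeddfdfecgcfgeah')
  21 → (5, 'heaeddfdfecgcfgeah')
  22 → (2, 'hhdheaeddfdfecgcfgeah')

SA = [7, 0, 21, 17, 15, 9, 10, 12, 4, 6, 20, 14, 8, 11, 13, 18, 1, 16, 19, 22, 3, 5, 2]
i: (SA[i-1],SA[i]) lcp shared
  1: (7,0) 1 'a'
  2: (0,21) 1 'a'
  3: (21,17) 0 ''
  4: (17,15) 1 'c'
  5: (15,9) 0 ''
  6: (9,10) 1 'd'
  7: (10,12) 2 'df'
  8: (12,4) 1 'd'
  9: (4,6) 0 ''
  10: (6,20) 2 'ea'
  11: (20,14) 1 'e'
  12: (14,8) 1 'e'
  13: (8,11) 0 ''
  14: (11,13) 1 'f'
  15: (13,18) 1 'f'
  16: (18,1) 1 'f'
  17: (1,16) 0 ''
  18: (16,19) 1 'g'
  19: (19,22) 0 ''
  20: (22,3) 1 'h'
  21: (3,5) 1 'h'
  22: (5,2) 1 'h'

n(n+1)/2 = 23·24/2 = 276
Σ LCP = 0 + 1 + 1 + 0 + 1 + 0 + 1 + 2 + 1 + 0 + 2 + 1 + 1 + 0 + 1 + 1 + 1 + 0 + 1 + 0 + 1 + 1 + 1 = 18
distinct = 276 − 18 = 258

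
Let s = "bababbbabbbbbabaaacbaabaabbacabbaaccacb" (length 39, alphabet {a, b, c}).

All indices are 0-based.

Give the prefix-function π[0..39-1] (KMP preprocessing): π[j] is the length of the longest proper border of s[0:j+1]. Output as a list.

π[0] = 0
j=1 s[j]='a': π[1]=0 (border '')
j=2 s[j]='b': π[2]=1 (border 'b')
j=3 s[j]='a': π[3]=2 (border 'ba')
j=4 s[j]='b': π[4]=3 (border 'bab')
j=5 s[j]='b': k: 3→1→0; π[5]=1 (border 'b')
j=6 s[j]='b': k: 1→0; π[6]=1 (border 'b')
j=7 s[j]='a': π[7]=2 (border 'ba')
j=8 s[j]='b': π[8]=3 (border 'bab')
j=9 s[j]='b': k: 3→1→0; π[9]=1 (border 'b')
j=10 s[j]='b': k: 1→0; π[10]=1 (border 'b')
j=11 s[j]='b': k: 1→0; π[11]=1 (border 'b')
j=12 s[j]='b': k: 1→0; π[12]=1 (border 'b')
j=13 s[j]='a': π[13]=2 (border 'ba')
j=14 s[j]='b': π[14]=3 (border 'bab')
j=15 s[j]='a': π[15]=4 (border 'baba')
j=16 s[j]='a': k: 4→2→0; π[16]=0 (border '')
j=17 s[j]='a': π[17]=0 (border '')
j=18 s[j]='c': π[18]=0 (border '')
j=19 s[j]='b': π[19]=1 (border 'b')
j=20 s[j]='a': π[20]=2 (border 'ba')
j=21 s[j]='a': k: 2→0; π[21]=0 (border '')
j=22 s[j]='b': π[22]=1 (border 'b')
j=23 s[j]='a': π[23]=2 (border 'ba')
j=24 s[j]='a': k: 2→0; π[24]=0 (border '')
j=25 s[j]='b': π[25]=1 (border 'b')
j=26 s[j]='b': k: 1→0; π[26]=1 (border 'b')
j=27 s[j]='a': π[27]=2 (border 'ba')
j=28 s[j]='c': k: 2→0; π[28]=0 (border '')
j=29 s[j]='a': π[29]=0 (border '')
j=30 s[j]='b': π[30]=1 (border 'b')
j=31 s[j]='b': k: 1→0; π[31]=1 (border 'b')
j=32 s[j]='a': π[32]=2 (border 'ba')
j=33 s[j]='a': k: 2→0; π[33]=0 (border '')
j=34 s[j]='c': π[34]=0 (border '')
j=35 s[j]='c': π[35]=0 (border '')
j=36 s[j]='a': π[36]=0 (border '')
j=37 s[j]='c': π[37]=0 (border '')
j=38 s[j]='b': π[38]=1 (border 'b')

[0, 0, 1, 2, 3, 1, 1, 2, 3, 1, 1, 1, 1, 2, 3, 4, 0, 0, 0, 1, 2, 0, 1, 2, 0, 1, 1, 2, 0, 0, 1, 1, 2, 0, 0, 0, 0, 0, 1]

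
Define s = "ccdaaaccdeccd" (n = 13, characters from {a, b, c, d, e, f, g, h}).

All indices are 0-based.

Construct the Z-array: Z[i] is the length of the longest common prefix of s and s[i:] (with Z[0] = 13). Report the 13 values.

Z[0]=13
i=1: fresh scan; Z[1]=1 scan→box=[1,2)
i=2: fresh scan; Z[2]=0
i=3: fresh scan; Z[3]=0
i=4: fresh scan; Z[4]=0
i=5: fresh scan; Z[5]=0
i=6: fresh scan; Z[6]=3 scan→box=[6,9)
i=7: min(r-i=2, Z[1]=1)=1; Z[7]=1
i=8: min(r-i=1, Z[2]=0)=0; Z[8]=0
i=9: fresh scan; Z[9]=0
i=10: fresh scan; Z[10]=3 scan→box=[10,13)
i=11: min(r-i=2, Z[1]=1)=1; Z[11]=1
i=12: min(r-i=1, Z[2]=0)=0; Z[12]=0

[13, 1, 0, 0, 0, 0, 3, 1, 0, 0, 3, 1, 0]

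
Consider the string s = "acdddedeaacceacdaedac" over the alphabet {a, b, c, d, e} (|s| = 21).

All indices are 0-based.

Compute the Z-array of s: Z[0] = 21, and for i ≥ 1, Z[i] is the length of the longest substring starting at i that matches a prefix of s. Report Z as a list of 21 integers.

[21, 0, 0, 0, 0, 0, 0, 0, 1, 2, 0, 0, 0, 3, 0, 0, 1, 0, 0, 2, 0]

Z[0]=21
i=1: outside box; Z[1]=0
i=2: outside box; Z[2]=0
i=3: outside box; Z[3]=0
i=4: outside box; Z[4]=0
i=5: outside box; Z[5]=0
i=6: outside box; Z[6]=0
i=7: outside box; Z[7]=0
i=8: outside box; Z[8]=1 extend→box=[8,9)
i=9: outside box; Z[9]=2 extend→box=[9,11)
i=10: min(r-i=1, Z[1]=0)=0; Z[10]=0
i=11: outside box; Z[11]=0
i=12: outside box; Z[12]=0
i=13: outside box; Z[13]=3 extend→box=[13,16)
i=14: min(r-i=2, Z[1]=0)=0; Z[14]=0
i=15: min(r-i=1, Z[2]=0)=0; Z[15]=0
i=16: outside box; Z[16]=1 extend→box=[16,17)
i=17: outside box; Z[17]=0
i=18: outside box; Z[18]=0
i=19: outside box; Z[19]=2 extend→box=[19,21)
i=20: min(r-i=1, Z[1]=0)=0; Z[20]=0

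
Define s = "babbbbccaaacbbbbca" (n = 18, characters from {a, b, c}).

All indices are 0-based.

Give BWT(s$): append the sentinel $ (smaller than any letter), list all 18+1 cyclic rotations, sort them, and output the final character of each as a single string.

rank  rotation             last
    0  $babbbbccaaacbbbbca  a
    1  a$babbbbccaaacbbbbc  c
    2  aaacbbbbca$babbbbcc  c
    3  aacbbbbca$babbbbcca  a
    4  abbbbccaaacbbbbca$b  b
    5  acbbbbca$babbbbccaa  a
    6  babbbbccaaacbbbbca$  $
    7  bbbbca$babbbbccaaac  c
    8  bbbbccaaacbbbbca$ba  a
    9  bbbca$babbbbccaaacb  b
   10  bbbccaaacbbbbca$bab  b
   11  bbca$babbbbccaaacbb  b
   12  bbccaaacbbbbca$babb  b
   13  bca$babbbbccaaacbbb  b
   14  bccaaacbbbbca$babbb  b
   15  ca$babbbbccaaacbbbb  b
   16  caaacbbbbca$babbbbc  c
   17  cbbbbca$babbbbccaaa  a
   18  ccaaacbbbbca$babbbb  b

accaba$cabbbbbbbcab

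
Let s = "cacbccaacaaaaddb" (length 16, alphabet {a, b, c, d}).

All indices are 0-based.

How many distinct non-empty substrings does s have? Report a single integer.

rank→(start, suffix):
  0 → (9, 'aaaaddb')
  1 → (10, 'aaaddb')
  2 → (6, 'aacaaaaddb')
  3 → (11, 'aaddb')
  4 → (7, 'acaaaaddb')
  5 → (1, 'acbccaacaaaaddb')
  6 → (12, 'addb')
  7 → (15, 'b')
  8 → (3, 'bccaacaaaaddb')
  9 → (8, 'caaaaddb')
  10 → (5, 'caacaaaaddb')
  11 → (0, 'cacbccaacaaaaddb')
  12 → (2, 'cbccaacaaaaddb')
  13 → (4, 'ccaacaaaaddb')
  14 → (14, 'db')
  15 → (13, 'ddb')

SA = [9, 10, 6, 11, 7, 1, 12, 15, 3, 8, 5, 0, 2, 4, 14, 13]
[i] adj suffixes → lcp
  [1] 9/10 → 3 ('aaa')
  [2] 10/6 → 2 ('aa')
  [3] 6/11 → 2 ('aa')
  [4] 11/7 → 1 ('a')
  [5] 7/1 → 2 ('ac')
  [6] 1/12 → 1 ('a')
  [7] 12/15 → 0 ('')
  [8] 15/3 → 1 ('b')
  [9] 3/8 → 0 ('')
  [10] 8/5 → 3 ('caa')
  [11] 5/0 → 2 ('ca')
  [12] 0/2 → 1 ('c')
  [13] 2/4 → 1 ('c')
  [14] 4/14 → 0 ('')
  [15] 14/13 → 1 ('d')

n(n+1)/2 = 16·17/2 = 136
Σ LCP = 0 + 3 + 2 + 2 + 1 + 2 + 1 + 0 + 1 + 0 + 3 + 2 + 1 + 1 + 0 + 1 = 20
distinct = 136 − 20 = 116

116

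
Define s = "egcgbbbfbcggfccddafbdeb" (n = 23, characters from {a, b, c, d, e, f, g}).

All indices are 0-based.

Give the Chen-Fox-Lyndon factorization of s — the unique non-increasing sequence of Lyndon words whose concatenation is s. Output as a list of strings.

emit factor 1: 'eg' (i=0, period=2)
emit factor 2: 'cg' (i=2, period=2)
emit factor 3: 'bbbfbcggfccdd' (i=4, period=13)
emit factor 4: 'afbdeb' (i=17, period=6)

["eg", "cg", "bbbfbcggfccdd", "afbdeb"]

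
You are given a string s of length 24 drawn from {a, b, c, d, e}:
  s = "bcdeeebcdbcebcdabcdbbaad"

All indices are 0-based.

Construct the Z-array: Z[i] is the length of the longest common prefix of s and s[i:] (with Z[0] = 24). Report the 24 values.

Z[0]=24
i=1: fresh scan; Z[1]=0
i=2: fresh scan; Z[2]=0
i=3: fresh scan; Z[3]=0
i=4: fresh scan; Z[4]=0
i=5: fresh scan; Z[5]=0
i=6: fresh scan; Z[6]=3 extend→box=[6,9)
i=7: min(r-i=2, Z[1]=0)=0; Z[7]=0
i=8: min(r-i=1, Z[2]=0)=0; Z[8]=0
i=9: fresh scan; Z[9]=2 extend→box=[9,11)
i=10: min(r-i=1, Z[1]=0)=0; Z[10]=0
i=11: fresh scan; Z[11]=0
i=12: fresh scan; Z[12]=3 extend→box=[12,15)
i=13: min(r-i=2, Z[1]=0)=0; Z[13]=0
i=14: min(r-i=1, Z[2]=0)=0; Z[14]=0
i=15: fresh scan; Z[15]=0
i=16: fresh scan; Z[16]=3 extend→box=[16,19)
i=17: min(r-i=2, Z[1]=0)=0; Z[17]=0
i=18: min(r-i=1, Z[2]=0)=0; Z[18]=0
i=19: fresh scan; Z[19]=1 extend→box=[19,20)
i=20: fresh scan; Z[20]=1 extend→box=[20,21)
i=21: fresh scan; Z[21]=0
i=22: fresh scan; Z[22]=0
i=23: fresh scan; Z[23]=0

[24, 0, 0, 0, 0, 0, 3, 0, 0, 2, 0, 0, 3, 0, 0, 0, 3, 0, 0, 1, 1, 0, 0, 0]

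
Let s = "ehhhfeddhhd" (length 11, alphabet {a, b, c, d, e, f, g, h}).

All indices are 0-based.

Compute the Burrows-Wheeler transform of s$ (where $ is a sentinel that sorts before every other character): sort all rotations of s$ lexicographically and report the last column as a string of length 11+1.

dhedf$hhhdhe

rank  rotation      last
    0  $ehhhfeddhhd  d
    1  d$ehhhfeddhh  h
    2  ddhhd$ehhhfe  e
    3  dhhd$ehhhfed  d
    4  eddhhd$ehhhf  f
    5  ehhhfeddhhd$  $
    6  feddhhd$ehhh  h
    7  hd$ehhhfeddh  h
    8  hfeddhhd$ehh  h
    9  hhd$ehhhfedd  d
   10  hhfeddhhd$eh  h
   11  hhhfeddhhd$e  e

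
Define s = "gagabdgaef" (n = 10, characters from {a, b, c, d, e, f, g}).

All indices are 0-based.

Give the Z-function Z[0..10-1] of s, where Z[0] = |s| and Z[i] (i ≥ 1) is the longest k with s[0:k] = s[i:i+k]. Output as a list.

[10, 0, 2, 0, 0, 0, 2, 0, 0, 0]

Z[0]=10
i=1: fresh scan; Z[1]=0
i=2: fresh scan; Z[2]=2 scan→box=[2,4)
i=3: min(r-i=1, Z[1]=0)=0; Z[3]=0
i=4: fresh scan; Z[4]=0
i=5: fresh scan; Z[5]=0
i=6: fresh scan; Z[6]=2 scan→box=[6,8)
i=7: min(r-i=1, Z[1]=0)=0; Z[7]=0
i=8: fresh scan; Z[8]=0
i=9: fresh scan; Z[9]=0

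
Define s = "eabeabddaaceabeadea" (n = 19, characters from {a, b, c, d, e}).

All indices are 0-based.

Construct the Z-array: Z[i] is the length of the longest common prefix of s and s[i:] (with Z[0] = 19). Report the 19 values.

[19, 0, 0, 3, 0, 0, 0, 0, 0, 0, 0, 5, 0, 0, 2, 0, 0, 2, 0]

Z[0]=19
i=1: outside box; Z[1]=0
i=2: outside box; Z[2]=0
i=3: outside box; Z[3]=3 extend→box=[3,6)
i=4: min(r-i=2, Z[1]=0)=0; Z[4]=0
i=5: min(r-i=1, Z[2]=0)=0; Z[5]=0
i=6: outside box; Z[6]=0
i=7: outside box; Z[7]=0
i=8: outside box; Z[8]=0
i=9: outside box; Z[9]=0
i=10: outside box; Z[10]=0
i=11: outside box; Z[11]=5 extend→box=[11,16)
i=12: min(r-i=4, Z[1]=0)=0; Z[12]=0
i=13: min(r-i=3, Z[2]=0)=0; Z[13]=0
i=14: min(r-i=2, Z[3]=3)=2; Z[14]=2
i=15: min(r-i=1, Z[4]=0)=0; Z[15]=0
i=16: outside box; Z[16]=0
i=17: outside box; Z[17]=2 extend→box=[17,19)
i=18: min(r-i=1, Z[1]=0)=0; Z[18]=0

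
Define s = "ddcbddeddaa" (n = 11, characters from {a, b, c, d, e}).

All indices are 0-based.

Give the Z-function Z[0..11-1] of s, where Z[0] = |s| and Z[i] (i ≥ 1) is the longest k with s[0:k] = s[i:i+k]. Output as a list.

Z[0]=11
i=1: outside box; Z[1]=1 grow→box=[1,2)
i=2: outside box; Z[2]=0
i=3: outside box; Z[3]=0
i=4: outside box; Z[4]=2 grow→box=[4,6)
i=5: min(r-i=1, Z[1]=1)=1; Z[5]=1
i=6: outside box; Z[6]=0
i=7: outside box; Z[7]=2 grow→box=[7,9)
i=8: min(r-i=1, Z[1]=1)=1; Z[8]=1
i=9: outside box; Z[9]=0
i=10: outside box; Z[10]=0

[11, 1, 0, 0, 2, 1, 0, 2, 1, 0, 0]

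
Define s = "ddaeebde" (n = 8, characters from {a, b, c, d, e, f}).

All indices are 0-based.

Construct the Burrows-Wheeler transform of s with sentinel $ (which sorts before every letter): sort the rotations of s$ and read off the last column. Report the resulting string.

eded$bdea

rank  rotation   last
    0  $ddaeebde  e
    1  aeebde$dd  d
    2  bde$ddaee  e
    3  daeebde$d  d
    4  ddaeebde$  $
    5  de$ddaeeb  b
    6  e$ddaeebd  d
    7  ebde$ddae  e
    8  eebde$dda  a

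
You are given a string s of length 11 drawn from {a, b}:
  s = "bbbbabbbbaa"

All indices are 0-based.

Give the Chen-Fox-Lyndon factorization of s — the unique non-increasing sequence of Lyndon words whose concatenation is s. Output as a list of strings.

emit factor 1: 'b' (i=0, period=1)
emit factor 2: 'b' (i=1, period=1)
emit factor 3: 'b' (i=2, period=1)
emit factor 4: 'b' (i=3, period=1)
emit factor 5: 'abbbb' (i=4, period=5)
emit factor 6: 'a' (i=9, period=1)
emit factor 7: 'a' (i=10, period=1)

["b", "b", "b", "b", "abbbb", "a", "a"]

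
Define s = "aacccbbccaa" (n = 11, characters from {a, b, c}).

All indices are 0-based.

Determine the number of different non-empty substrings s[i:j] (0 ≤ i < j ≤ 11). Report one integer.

55

rank→(start, suffix):
  0 → (10, 'a')
  1 → (9, 'aa')
  2 → (0, 'aacccbbccaa')
  3 → (1, 'acccbbccaa')
  4 → (5, 'bbccaa')
  5 → (6, 'bccaa')
  6 → (8, 'caa')
  7 → (4, 'cbbccaa')
  8 → (7, 'ccaa')
  9 → (3, 'ccbbccaa')
  10 → (2, 'cccbbccaa')

SA = [10, 9, 0, 1, 5, 6, 8, 4, 7, 3, 2]
[i] adj suffixes → lcp
  [1] 10/9 → 1 ('a')
  [2] 9/0 → 2 ('aa')
  [3] 0/1 → 1 ('a')
  [4] 1/5 → 0 ('')
  [5] 5/6 → 1 ('b')
  [6] 6/8 → 0 ('')
  [7] 8/4 → 1 ('c')
  [8] 4/7 → 1 ('c')
  [9] 7/3 → 2 ('cc')
  [10] 3/2 → 2 ('cc')

n(n+1)/2 = 11·12/2 = 66
Σ LCP = 0 + 1 + 2 + 1 + 0 + 1 + 0 + 1 + 1 + 2 + 2 = 11
distinct = 66 − 11 = 55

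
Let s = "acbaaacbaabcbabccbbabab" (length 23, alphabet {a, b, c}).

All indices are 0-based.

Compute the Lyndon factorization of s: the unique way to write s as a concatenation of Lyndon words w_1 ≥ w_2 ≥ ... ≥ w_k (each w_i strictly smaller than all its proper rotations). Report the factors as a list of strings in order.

emit factor 1: 'acb' (i=0, period=3)
emit factor 2: 'aaacbaabcbabccbbabab' (i=3, period=20)

["acb", "aaacbaabcbabccbbabab"]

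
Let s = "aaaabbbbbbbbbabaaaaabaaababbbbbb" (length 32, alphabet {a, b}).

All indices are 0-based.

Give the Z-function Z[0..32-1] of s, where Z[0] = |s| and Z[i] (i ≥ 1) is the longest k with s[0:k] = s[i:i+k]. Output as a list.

[32, 3, 2, 1, 0, 0, 0, 0, 0, 0, 0, 0, 0, 1, 0, 4, 5, 3, 2, 1, 0, 3, 2, 1, 0, 1, 0, 0, 0, 0, 0, 0]

Z[0]=32
i=1: i≥r, start 0; Z[1]=3 extend→box=[1,4)
i=2: min(r-i=2, Z[1]=3)=2; Z[2]=2
i=3: min(r-i=1, Z[2]=2)=1; Z[3]=1
i=4: i≥r, start 0; Z[4]=0
i=5: i≥r, start 0; Z[5]=0
i=6: i≥r, start 0; Z[6]=0
i=7: i≥r, start 0; Z[7]=0
i=8: i≥r, start 0; Z[8]=0
i=9: i≥r, start 0; Z[9]=0
i=10: i≥r, start 0; Z[10]=0
i=11: i≥r, start 0; Z[11]=0
i=12: i≥r, start 0; Z[12]=0
i=13: i≥r, start 0; Z[13]=1 extend→box=[13,14)
i=14: i≥r, start 0; Z[14]=0
i=15: i≥r, start 0; Z[15]=4 extend→box=[15,19)
i=16: min(r-i=3, Z[1]=3)=3; Z[16]=5 extend→box=[16,21)
i=17: min(r-i=4, Z[1]=3)=3; Z[17]=3
i=18: min(r-i=3, Z[2]=2)=2; Z[18]=2
i=19: min(r-i=2, Z[3]=1)=1; Z[19]=1
i=20: min(r-i=1, Z[4]=0)=0; Z[20]=0
i=21: i≥r, start 0; Z[21]=3 extend→box=[21,24)
i=22: min(r-i=2, Z[1]=3)=2; Z[22]=2
i=23: min(r-i=1, Z[2]=2)=1; Z[23]=1
i=24: i≥r, start 0; Z[24]=0
i=25: i≥r, start 0; Z[25]=1 extend→box=[25,26)
i=26: i≥r, start 0; Z[26]=0
i=27: i≥r, start 0; Z[27]=0
i=28: i≥r, start 0; Z[28]=0
i=29: i≥r, start 0; Z[29]=0
i=30: i≥r, start 0; Z[30]=0
i=31: i≥r, start 0; Z[31]=0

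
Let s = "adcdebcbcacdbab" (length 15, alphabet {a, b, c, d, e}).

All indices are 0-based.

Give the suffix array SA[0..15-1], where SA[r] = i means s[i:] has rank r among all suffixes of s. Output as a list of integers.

[13, 9, 0, 14, 12, 7, 5, 8, 6, 10, 2, 11, 1, 3, 4]

sorted suffixes:
  #0 SA[0]=13  'ab'
  #1 SA[1]=9  'acdbab'
  #2 SA[2]=0  'adcdebcbcacdbab'
  #3 SA[3]=14  'b'
  #4 SA[4]=12  'bab'
  #5 SA[5]=7  'bcacdbab'
  #6 SA[6]=5  'bcbcacdbab'
  #7 SA[7]=8  'cacdbab'
  #8 SA[8]=6  'cbcacdbab'
  #9 SA[9]=10  'cdbab'
  #10 SA[10]=2  'cdebcbcacdbab'
  #11 SA[11]=11  'dbab'
  #12 SA[12]=1  'dcdebcbcacdbab'
  #13 SA[13]=3  'debcbcacdbab'
  #14 SA[14]=4  'ebcbcacdbab'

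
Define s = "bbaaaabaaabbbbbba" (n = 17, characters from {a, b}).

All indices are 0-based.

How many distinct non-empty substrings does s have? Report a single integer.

sorted suffixes:
  #0 SA[0]=16  'a'
  #1 SA[1]=2  'aaaabaaabbbbbba'
  #2 SA[2]=3  'aaabaaabbbbbba'
  #3 SA[3]=7  'aaabbbbbba'
  #4 SA[4]=4  'aabaaabbbbbba'
  #5 SA[5]=8  'aabbbbbba'
  #6 SA[6]=5  'abaaabbbbbba'
  #7 SA[7]=9  'abbbbbba'
  #8 SA[8]=15  'ba'
  #9 SA[9]=1  'baaaabaaabbbbbba'
  #10 SA[10]=6  'baaabbbbbba'
  #11 SA[11]=14  'bba'
  #12 SA[12]=0  'bbaaaabaaabbbbbba'
  #13 SA[13]=13  'bbba'
  #14 SA[14]=12  'bbbba'
  #15 SA[15]=11  'bbbbba'
  #16 SA[16]=10  'bbbbbba'

SA = [16, 2, 3, 7, 4, 8, 5, 9, 15, 1, 6, 14, 0, 13, 12, 11, 10]
i: (SA[i-1],SA[i]) lcp shared
  1: (16,2) 1 'a'
  2: (2,3) 3 'aaa'
  3: (3,7) 4 'aaab'
  4: (7,4) 2 'aa'
  5: (4,8) 3 'aab'
  6: (8,5) 1 'a'
  7: (5,9) 2 'ab'
  8: (9,15) 0 ''
  9: (15,1) 2 'ba'
  10: (1,6) 4 'baaa'
  11: (6,14) 1 'b'
  12: (14,0) 3 'bba'
  13: (0,13) 2 'bb'
  14: (13,12) 3 'bbb'
  15: (12,11) 4 'bbbb'
  16: (11,10) 5 'bbbbb'

n(n+1)/2 = 17·18/2 = 153
Σ LCP = 0 + 1 + 3 + 4 + 2 + 3 + 1 + 2 + 0 + 2 + 4 + 1 + 3 + 2 + 3 + 4 + 5 = 40
distinct = 153 − 40 = 113

113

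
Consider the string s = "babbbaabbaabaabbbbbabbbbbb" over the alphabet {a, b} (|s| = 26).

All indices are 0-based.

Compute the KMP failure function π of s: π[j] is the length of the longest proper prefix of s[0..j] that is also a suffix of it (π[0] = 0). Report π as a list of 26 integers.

[0, 0, 1, 1, 1, 2, 0, 1, 1, 2, 0, 1, 2, 0, 1, 1, 1, 1, 1, 2, 3, 4, 5, 1, 1, 1]

π[0] = 0
j=1 s[j]='a': π[1]=0 (border '')
j=2 s[j]='b': π[2]=1 (border 'b')
j=3 s[j]='b': k: 1→0; π[3]=1 (border 'b')
j=4 s[j]='b': k: 1→0; π[4]=1 (border 'b')
j=5 s[j]='a': π[5]=2 (border 'ba')
j=6 s[j]='a': k: 2→0; π[6]=0 (border '')
j=7 s[j]='b': π[7]=1 (border 'b')
j=8 s[j]='b': k: 1→0; π[8]=1 (border 'b')
j=9 s[j]='a': π[9]=2 (border 'ba')
j=10 s[j]='a': k: 2→0; π[10]=0 (border '')
j=11 s[j]='b': π[11]=1 (border 'b')
j=12 s[j]='a': π[12]=2 (border 'ba')
j=13 s[j]='a': k: 2→0; π[13]=0 (border '')
j=14 s[j]='b': π[14]=1 (border 'b')
j=15 s[j]='b': k: 1→0; π[15]=1 (border 'b')
j=16 s[j]='b': k: 1→0; π[16]=1 (border 'b')
j=17 s[j]='b': k: 1→0; π[17]=1 (border 'b')
j=18 s[j]='b': k: 1→0; π[18]=1 (border 'b')
j=19 s[j]='a': π[19]=2 (border 'ba')
j=20 s[j]='b': π[20]=3 (border 'bab')
j=21 s[j]='b': π[21]=4 (border 'babb')
j=22 s[j]='b': π[22]=5 (border 'babbb')
j=23 s[j]='b': k: 5→1→0; π[23]=1 (border 'b')
j=24 s[j]='b': k: 1→0; π[24]=1 (border 'b')
j=25 s[j]='b': k: 1→0; π[25]=1 (border 'b')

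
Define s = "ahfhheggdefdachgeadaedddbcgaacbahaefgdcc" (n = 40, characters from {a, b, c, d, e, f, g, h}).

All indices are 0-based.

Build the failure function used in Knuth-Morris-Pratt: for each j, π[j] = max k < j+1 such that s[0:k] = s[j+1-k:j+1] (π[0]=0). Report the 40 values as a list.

[0, 0, 0, 0, 0, 0, 0, 0, 0, 0, 0, 0, 1, 0, 0, 0, 0, 1, 0, 1, 0, 0, 0, 0, 0, 0, 0, 1, 1, 0, 0, 1, 2, 1, 0, 0, 0, 0, 0, 0]

π[0] = 0
j=1 s[j]='h': π[1]=0 (border '')
j=2 s[j]='f': π[2]=0 (border '')
j=3 s[j]='h': π[3]=0 (border '')
j=4 s[j]='h': π[4]=0 (border '')
j=5 s[j]='e': π[5]=0 (border '')
j=6 s[j]='g': π[6]=0 (border '')
j=7 s[j]='g': π[7]=0 (border '')
j=8 s[j]='d': π[8]=0 (border '')
j=9 s[j]='e': π[9]=0 (border '')
j=10 s[j]='f': π[10]=0 (border '')
j=11 s[j]='d': π[11]=0 (border '')
j=12 s[j]='a': π[12]=1 (border 'a')
j=13 s[j]='c': k: 1→0; π[13]=0 (border '')
j=14 s[j]='h': π[14]=0 (border '')
j=15 s[j]='g': π[15]=0 (border '')
j=16 s[j]='e': π[16]=0 (border '')
j=17 s[j]='a': π[17]=1 (border 'a')
j=18 s[j]='d': k: 1→0; π[18]=0 (border '')
j=19 s[j]='a': π[19]=1 (border 'a')
j=20 s[j]='e': k: 1→0; π[20]=0 (border '')
j=21 s[j]='d': π[21]=0 (border '')
j=22 s[j]='d': π[22]=0 (border '')
j=23 s[j]='d': π[23]=0 (border '')
j=24 s[j]='b': π[24]=0 (border '')
j=25 s[j]='c': π[25]=0 (border '')
j=26 s[j]='g': π[26]=0 (border '')
j=27 s[j]='a': π[27]=1 (border 'a')
j=28 s[j]='a': k: 1→0; π[28]=1 (border 'a')
j=29 s[j]='c': k: 1→0; π[29]=0 (border '')
j=30 s[j]='b': π[30]=0 (border '')
j=31 s[j]='a': π[31]=1 (border 'a')
j=32 s[j]='h': π[32]=2 (border 'ah')
j=33 s[j]='a': k: 2→0; π[33]=1 (border 'a')
j=34 s[j]='e': k: 1→0; π[34]=0 (border '')
j=35 s[j]='f': π[35]=0 (border '')
j=36 s[j]='g': π[36]=0 (border '')
j=37 s[j]='d': π[37]=0 (border '')
j=38 s[j]='c': π[38]=0 (border '')
j=39 s[j]='c': π[39]=0 (border '')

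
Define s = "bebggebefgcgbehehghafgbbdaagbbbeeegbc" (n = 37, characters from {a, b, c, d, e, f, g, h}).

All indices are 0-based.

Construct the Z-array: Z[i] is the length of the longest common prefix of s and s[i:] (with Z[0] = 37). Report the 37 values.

[37, 0, 1, 0, 0, 0, 2, 0, 0, 0, 0, 0, 2, 0, 0, 0, 0, 0, 0, 0, 0, 0, 1, 1, 0, 0, 0, 0, 1, 1, 2, 0, 0, 0, 0, 1, 0]

Z[0]=37
i=1: fresh scan; Z[1]=0
i=2: fresh scan; Z[2]=1 grow→box=[2,3)
i=3: fresh scan; Z[3]=0
i=4: fresh scan; Z[4]=0
i=5: fresh scan; Z[5]=0
i=6: fresh scan; Z[6]=2 grow→box=[6,8)
i=7: min(r-i=1, Z[1]=0)=0; Z[7]=0
i=8: fresh scan; Z[8]=0
i=9: fresh scan; Z[9]=0
i=10: fresh scan; Z[10]=0
i=11: fresh scan; Z[11]=0
i=12: fresh scan; Z[12]=2 grow→box=[12,14)
i=13: min(r-i=1, Z[1]=0)=0; Z[13]=0
i=14: fresh scan; Z[14]=0
i=15: fresh scan; Z[15]=0
i=16: fresh scan; Z[16]=0
i=17: fresh scan; Z[17]=0
i=18: fresh scan; Z[18]=0
i=19: fresh scan; Z[19]=0
i=20: fresh scan; Z[20]=0
i=21: fresh scan; Z[21]=0
i=22: fresh scan; Z[22]=1 grow→box=[22,23)
i=23: fresh scan; Z[23]=1 grow→box=[23,24)
i=24: fresh scan; Z[24]=0
i=25: fresh scan; Z[25]=0
i=26: fresh scan; Z[26]=0
i=27: fresh scan; Z[27]=0
i=28: fresh scan; Z[28]=1 grow→box=[28,29)
i=29: fresh scan; Z[29]=1 grow→box=[29,30)
i=30: fresh scan; Z[30]=2 grow→box=[30,32)
i=31: min(r-i=1, Z[1]=0)=0; Z[31]=0
i=32: fresh scan; Z[32]=0
i=33: fresh scan; Z[33]=0
i=34: fresh scan; Z[34]=0
i=35: fresh scan; Z[35]=1 grow→box=[35,36)
i=36: fresh scan; Z[36]=0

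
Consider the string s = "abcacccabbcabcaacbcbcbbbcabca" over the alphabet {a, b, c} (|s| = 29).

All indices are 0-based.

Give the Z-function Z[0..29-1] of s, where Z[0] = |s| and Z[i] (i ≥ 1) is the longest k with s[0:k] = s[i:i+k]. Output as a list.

Z[0]=29
i=1: i≥r, start 0; Z[1]=0
i=2: i≥r, start 0; Z[2]=0
i=3: i≥r, start 0; Z[3]=1 scan→box=[3,4)
i=4: i≥r, start 0; Z[4]=0
i=5: i≥r, start 0; Z[5]=0
i=6: i≥r, start 0; Z[6]=0
i=7: i≥r, start 0; Z[7]=2 scan→box=[7,9)
i=8: min(r-i=1, Z[1]=0)=0; Z[8]=0
i=9: i≥r, start 0; Z[9]=0
i=10: i≥r, start 0; Z[10]=0
i=11: i≥r, start 0; Z[11]=4 scan→box=[11,15)
i=12: min(r-i=3, Z[1]=0)=0; Z[12]=0
i=13: min(r-i=2, Z[2]=0)=0; Z[13]=0
i=14: min(r-i=1, Z[3]=1)=1; Z[14]=1
i=15: i≥r, start 0; Z[15]=1 scan→box=[15,16)
i=16: i≥r, start 0; Z[16]=0
i=17: i≥r, start 0; Z[17]=0
i=18: i≥r, start 0; Z[18]=0
i=19: i≥r, start 0; Z[19]=0
i=20: i≥r, start 0; Z[20]=0
i=21: i≥r, start 0; Z[21]=0
i=22: i≥r, start 0; Z[22]=0
i=23: i≥r, start 0; Z[23]=0
i=24: i≥r, start 0; Z[24]=0
i=25: i≥r, start 0; Z[25]=4 scan→box=[25,29)
i=26: min(r-i=3, Z[1]=0)=0; Z[26]=0
i=27: min(r-i=2, Z[2]=0)=0; Z[27]=0
i=28: min(r-i=1, Z[3]=1)=1; Z[28]=1

[29, 0, 0, 1, 0, 0, 0, 2, 0, 0, 0, 4, 0, 0, 1, 1, 0, 0, 0, 0, 0, 0, 0, 0, 0, 4, 0, 0, 1]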